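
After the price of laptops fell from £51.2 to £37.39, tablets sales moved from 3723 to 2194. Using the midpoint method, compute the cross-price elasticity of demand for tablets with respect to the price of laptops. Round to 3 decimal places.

1.658

%ΔQ_x = (2194 − 3723)/[(3723+2194)/2] = -1529/2958.5 ≈ -0.5168.
%ΔP_y = (37.39 − 51.2)/[(51.2+37.39)/2] ≈ -0.3118.
E_xy = -0.5168/-0.3118 ≈ 1.658.
E_xy > 0, so tablets and laptops are substitutes.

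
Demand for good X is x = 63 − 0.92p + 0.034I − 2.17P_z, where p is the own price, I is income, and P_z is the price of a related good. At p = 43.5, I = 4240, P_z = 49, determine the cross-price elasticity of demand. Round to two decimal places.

x = 63 − 0.92(43.5) + 0.034(4240) − 2.17(49) = 63 − 40.02 + 144.16 − 106.33 = 60.81.
∂x/∂P_z = −2.17, so E_xy = -2.17·(49/60.81) ≈ -1.75.
E_xy < 0: the goods are complements.

-1.75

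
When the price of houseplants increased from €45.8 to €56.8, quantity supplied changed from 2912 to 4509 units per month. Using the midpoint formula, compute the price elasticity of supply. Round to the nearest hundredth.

2.01

%ΔQ = (4509 − 2912)/[(2912 + 4509)/2] = 1597/3710.5 ≈ 0.4304.
%ΔP = (56.8 − 45.8)/[(45.8 + 56.8)/2] = 11/51.3 ≈ 0.2144.
Arc elasticity E = %ΔQ/%ΔP ≈ 0.4304/0.2144 ≈ 2.01.
|E| > 1: supply is elastic over this range.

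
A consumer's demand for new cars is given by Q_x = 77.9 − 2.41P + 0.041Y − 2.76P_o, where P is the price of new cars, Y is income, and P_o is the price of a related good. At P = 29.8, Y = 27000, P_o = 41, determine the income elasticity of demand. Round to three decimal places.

Evaluating quantity at (P, Y, P_o) gives Q_x = 77.9 − 2.41(29.8) + 0.041(27000) − 2.76(41) = 77.9 − 71.818 + 1107 − 113.16 = 999.922.
∂Q_x/∂Y = +0.041, so E_I = 0.041·(27000/999.922) ≈ 1.107.
E_I > 1: normal good (luxury).

1.107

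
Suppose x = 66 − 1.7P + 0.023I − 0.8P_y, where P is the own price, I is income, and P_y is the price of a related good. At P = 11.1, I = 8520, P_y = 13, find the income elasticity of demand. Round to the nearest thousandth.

First evaluate x: 66 − 1.7(11.1) + 0.023(8520) − 0.8(13) = 66 − 18.87 + 195.96 − 10.4 = 232.69.
∂x/∂I = +0.023, so E_I = 0.023·(8520/232.69) ≈ 0.842.
E_I ∈ (0,1): normal good (necessity).

0.842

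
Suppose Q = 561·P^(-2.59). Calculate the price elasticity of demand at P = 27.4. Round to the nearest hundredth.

-2.59

For a Cobb–Douglas (constant-elasticity) form Q = A·P^α·…, the elasticity with respect to P equals the exponent α at every point.
Here the exponent on P is -2.59, so the price elasticity of demand is -2.59.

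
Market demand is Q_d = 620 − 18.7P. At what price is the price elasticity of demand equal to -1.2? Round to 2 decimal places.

Set −bP/(a − bP) = −1.2 ⇒ bP = 1.2(a − bP) ⇒ bP(1+1.2) = 1.2·a.
P = 1.2·620/(18.7·2.2) ≈ 18.08.

18.08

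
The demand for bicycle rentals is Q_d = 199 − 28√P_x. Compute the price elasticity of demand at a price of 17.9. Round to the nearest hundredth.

At P_x = 17.9, Q_d = 80.5365.
dQ_d/dP_x = −28/(2√P_x) = −28/(2·4.2308).
Point elasticity E = (dQ_d/dP_x)·(P_x/Q_d) = -3.309 × 17.9/80.5365 ≈ -0.74.
|E| < 1, so demand is inelastic at this price.

-0.74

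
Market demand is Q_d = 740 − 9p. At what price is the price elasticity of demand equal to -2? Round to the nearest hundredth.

54.81

Set −bp/(a − bp) = −2 ⇒ bp = 2(a − bp) ⇒ bp(1+2) = 2·a.
p = 2·740/(9·3) ≈ 54.81.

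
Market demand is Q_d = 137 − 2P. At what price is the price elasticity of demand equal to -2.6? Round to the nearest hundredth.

Set −bP/(a − bP) = −2.6 ⇒ bP = 2.6(a − bP) ⇒ bP(1+2.6) = 2.6·a.
P = 2.6·137/(2·3.6) ≈ 49.47.

49.47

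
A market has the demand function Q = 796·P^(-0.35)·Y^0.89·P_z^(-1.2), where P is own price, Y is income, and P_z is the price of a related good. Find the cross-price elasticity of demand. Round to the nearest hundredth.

For a Cobb–Douglas (constant-elasticity) form Q = A·P_z^α·…, the elasticity with respect to P_z equals the exponent α at every point.
Here the exponent on P_z is -1.2, so the cross-price elasticity of demand is -1.20.

-1.20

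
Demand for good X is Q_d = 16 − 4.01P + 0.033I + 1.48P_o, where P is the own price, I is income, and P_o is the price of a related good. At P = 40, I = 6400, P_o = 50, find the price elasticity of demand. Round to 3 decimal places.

At the given point, Q_d = 16 − 4.01(40) + 0.033(6400) + 1.48(50) = 16 − 160.4 + 211.2 + 74 = 140.8.
∂Q_d/∂P = −4.01, so E_p = (−4.01)·(40/140.8) ≈ -1.139.
|E_p| > 1: demand is elastic.

-1.139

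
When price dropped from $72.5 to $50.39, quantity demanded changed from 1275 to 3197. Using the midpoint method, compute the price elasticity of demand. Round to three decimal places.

%Δq = (3197 − 1275)/[(1275 + 3197)/2] = 1922/2236 ≈ 0.8596.
%Δp = (50.39 − 72.5)/[(72.5 + 50.39)/2] = -22.11/61.445 ≈ -0.3598.
Arc elasticity E = %Δq/%Δp ≈ 0.8596/-0.3598 ≈ -2.389.
|E| > 1: demand is elastic over this range.

-2.389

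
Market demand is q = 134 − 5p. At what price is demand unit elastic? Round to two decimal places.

For linear demand q = a − bp, E = −bp/(a − bp). |E| = 1 ⇒ bp = a − bp ⇒ p = a/(2b).
p = 134/(2·5) = 13.40.

13.40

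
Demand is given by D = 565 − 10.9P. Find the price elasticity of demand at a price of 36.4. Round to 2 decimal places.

At P = 36.4, D = 168.24.
dD/dP = −10.9.
Point elasticity E = (dD/dP)·(P/D) = -10.9 × 36.4/168.24 ≈ -2.36.
|E| > 1, so demand is elastic at this price.

-2.36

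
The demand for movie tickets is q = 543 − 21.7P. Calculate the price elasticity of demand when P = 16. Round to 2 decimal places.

-1.77

At P = 16, q = 195.8.
dq/dP = −21.7.
Point elasticity E = (dq/dP)·(P/q) = -21.7 × 16/195.8 ≈ -1.77.
|E| > 1, so demand is elastic at this price.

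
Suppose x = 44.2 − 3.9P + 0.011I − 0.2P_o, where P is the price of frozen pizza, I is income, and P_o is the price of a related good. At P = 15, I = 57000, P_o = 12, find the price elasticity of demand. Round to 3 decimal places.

Substituting, x = 44.2 − 3.9(15) + 0.011(57000) − 0.2(12) = 44.2 − 58.5 + 627 − 2.4 = 610.3.
∂x/∂P = −3.9, so E_p = (−3.9)·(15/610.3) ≈ -0.096.
|E_p| < 1: demand is inelastic.

-0.096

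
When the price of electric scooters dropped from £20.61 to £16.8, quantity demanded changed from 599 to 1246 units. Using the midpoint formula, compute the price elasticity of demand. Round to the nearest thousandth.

%ΔQ = (1246 − 599)/[(599 + 1246)/2] = 647/922.5 ≈ 0.7014.
%Δp = (16.8 − 20.61)/[(20.61 + 16.8)/2] = -3.81/18.705 ≈ -0.2037.
Arc elasticity E = %ΔQ/%Δp ≈ 0.7014/-0.2037 ≈ -3.443.
|E| > 1: demand is elastic over this range.

-3.443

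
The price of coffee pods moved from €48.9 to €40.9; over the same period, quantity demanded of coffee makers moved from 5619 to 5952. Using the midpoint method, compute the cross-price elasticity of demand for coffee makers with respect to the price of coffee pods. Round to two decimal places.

-0.32

%ΔQ_x = (5952 − 5619)/[(5619+5952)/2] = 333/5785.5 ≈ 0.0576.
%ΔP_y = (40.9 − 48.9)/[(48.9+40.9)/2] ≈ -0.1782.
E_xy = 0.0576/-0.1782 ≈ -0.32.
E_xy < 0, so coffee makers and coffee pods are complements.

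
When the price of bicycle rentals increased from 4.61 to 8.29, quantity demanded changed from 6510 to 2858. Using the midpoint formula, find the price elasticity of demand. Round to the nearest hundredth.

%Δq = (2858 − 6510)/[(6510 + 2858)/2] = -3652/4684 ≈ -0.7797.
%Δp = (8.29 − 4.61)/[(4.61 + 8.29)/2] = 3.68/6.45 ≈ 0.5705.
Arc elasticity E = %Δq/%Δp ≈ -0.7797/0.5705 ≈ -1.37.
|E| > 1: demand is elastic over this range.

-1.37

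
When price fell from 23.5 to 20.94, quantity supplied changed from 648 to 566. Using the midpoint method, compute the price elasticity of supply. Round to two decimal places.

%Δq = (566 − 648)/[(648 + 566)/2] = -82/607 ≈ -0.1351.
%ΔP = (20.94 − 23.5)/[(23.5 + 20.94)/2] = -2.56/22.22 ≈ -0.1152.
Arc elasticity E = %Δq/%ΔP ≈ -0.1351/-0.1152 ≈ 1.17.
|E| > 1: supply is elastic over this range.

1.17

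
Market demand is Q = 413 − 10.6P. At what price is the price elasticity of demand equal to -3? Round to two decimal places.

29.22

Set −bP/(a − bP) = −3 ⇒ bP = 3(a − bP) ⇒ bP(1+3) = 3·a.
P = 3·413/(10.6·4) ≈ 29.22.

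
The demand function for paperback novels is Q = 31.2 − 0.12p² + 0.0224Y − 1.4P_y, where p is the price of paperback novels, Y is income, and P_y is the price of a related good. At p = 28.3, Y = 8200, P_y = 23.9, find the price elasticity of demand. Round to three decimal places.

-2.253

At the given point, Q = 31.2 − 0.12(28.3)² + 0.0224(8200) − 1.4(23.9) = 31.2 − 96.1068 + 183.68 − 33.46 = 85.3132.
∂Q/∂p = −2·0.12·p = -6.792, so E_p = -6.792·(28.3/85.3132) ≈ -2.253.
|E_p| > 1: demand is elastic.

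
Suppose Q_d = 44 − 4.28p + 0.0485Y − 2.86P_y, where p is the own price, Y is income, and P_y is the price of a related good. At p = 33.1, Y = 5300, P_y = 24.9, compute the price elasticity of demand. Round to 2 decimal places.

At the given point, Q_d = 44 − 4.28(33.1) + 0.0485(5300) − 2.86(24.9) = 44 − 141.668 + 257.05 − 71.214 = 88.168.
∂Q_d/∂p = −4.28, so E_p = (−4.28)·(33.1/88.168) ≈ -1.61.
|E_p| > 1: demand is elastic.

-1.61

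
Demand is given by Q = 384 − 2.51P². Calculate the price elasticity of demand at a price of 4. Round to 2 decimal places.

At P = 4, Q = 343.84.
dQ/dP = −2·2.51·P = −20.08.
Point elasticity E = (dQ/dP)·(P/Q) = -20.08 × 4/343.84 ≈ -0.23.
|E| < 1, so demand is inelastic at this price.

-0.23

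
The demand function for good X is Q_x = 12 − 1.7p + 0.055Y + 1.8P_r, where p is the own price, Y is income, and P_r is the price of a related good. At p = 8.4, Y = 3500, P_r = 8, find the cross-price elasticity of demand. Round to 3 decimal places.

Evaluating quantity at (p, Y, P_r) gives Q_x = 12 − 1.7(8.4) + 0.055(3500) + 1.8(8) = 12 − 14.28 + 192.5 + 14.4 = 204.62.
∂Q_x/∂P_r = +1.8, so E_xy = 1.8·(8/204.62) ≈ 0.070.
E_xy > 0: the goods are substitutes.

0.070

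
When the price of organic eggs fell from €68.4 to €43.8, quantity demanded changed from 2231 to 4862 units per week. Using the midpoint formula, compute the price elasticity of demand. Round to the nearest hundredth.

%Δq = (4862 − 2231)/[(2231 + 4862)/2] = 2631/3546.5 ≈ 0.7419.
%ΔP = (43.8 − 68.4)/[(68.4 + 43.8)/2] = -24.6/56.1 ≈ -0.4385.
Arc elasticity E = %Δq/%ΔP ≈ 0.7419/-0.4385 ≈ -1.69.
|E| > 1: demand is elastic over this range.

-1.69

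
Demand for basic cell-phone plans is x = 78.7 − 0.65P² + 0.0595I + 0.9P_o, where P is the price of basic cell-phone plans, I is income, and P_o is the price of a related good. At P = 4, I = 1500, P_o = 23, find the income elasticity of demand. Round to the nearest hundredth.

0.50

Substituting, x = 78.7 − 0.65(4)² + 0.0595(1500) + 0.9(23) = 78.7 − 10.4 + 89.25 + 20.7 = 178.25.
∂x/∂I = +0.0595, so E_I = 0.0595·(1500/178.25) ≈ 0.50.
E_I ∈ (0,1): normal good (necessity).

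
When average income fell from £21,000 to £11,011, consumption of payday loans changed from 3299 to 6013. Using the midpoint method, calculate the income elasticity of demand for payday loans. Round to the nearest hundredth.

%ΔQ = (6013 − 3299)/[(3299+6013)/2] = 2714/4656 ≈ 0.5829.
%ΔM = (11,011 − 21,000)/[(21,000+11,011)/2] = -9989/16005.5 ≈ -0.6241.
E_I = %ΔQ/%ΔM ≈ -0.93.
E_I < 0: inferior good.

-0.93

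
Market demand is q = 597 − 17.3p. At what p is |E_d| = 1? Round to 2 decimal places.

17.25

For linear demand q = a − bp, E = −bp/(a − bp). |E| = 1 ⇒ bp = a − bp ⇒ p = a/(2b).
p = 597/(2·17.3) ≈ 17.25.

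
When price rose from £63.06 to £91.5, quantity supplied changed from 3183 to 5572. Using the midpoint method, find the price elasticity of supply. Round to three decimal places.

1.483

%Δq = (5572 − 3183)/[(3183 + 5572)/2] = 2389/4377.5 ≈ 0.5457.
%Δp = (91.5 − 63.06)/[(63.06 + 91.5)/2] = 28.44/77.28 ≈ 0.3680.
Arc elasticity E = %Δq/%Δp ≈ 0.5457/0.3680 ≈ 1.483.
|E| > 1: supply is elastic over this range.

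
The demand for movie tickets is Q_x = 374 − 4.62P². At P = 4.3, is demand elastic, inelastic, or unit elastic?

inelastic

At P = 4.3, Q_x = 288.5762.
dQ_x/dP = −2·4.62·P = −39.732.
Point elasticity E = (dQ_x/dP)·(P/Q_x) = -39.732 × 4.3/288.5762 ≈ -0.592.
|E| ≈ 0.592 < 1, so demand is inelastic.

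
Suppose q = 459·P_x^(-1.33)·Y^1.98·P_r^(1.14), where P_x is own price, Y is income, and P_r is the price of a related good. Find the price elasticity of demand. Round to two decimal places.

-1.33

For a Cobb–Douglas (constant-elasticity) form q = A·P_x^α·…, the elasticity with respect to P_x equals the exponent α at every point.
Here the exponent on P_x is -1.33, so the price elasticity of demand is -1.33.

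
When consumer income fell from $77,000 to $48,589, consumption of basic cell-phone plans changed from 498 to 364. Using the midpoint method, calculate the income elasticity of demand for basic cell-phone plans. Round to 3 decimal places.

0.687

%ΔQ = (364 − 498)/[(498+364)/2] = -134/431 ≈ -0.3109.
%ΔY = (48,589 − 77,000)/[(77,000+48,589)/2] = -28411/62794.5 ≈ -0.4524.
E_I = %ΔQ/%ΔY ≈ 0.687.
E_I ∈ (0,1): normal good (necessity).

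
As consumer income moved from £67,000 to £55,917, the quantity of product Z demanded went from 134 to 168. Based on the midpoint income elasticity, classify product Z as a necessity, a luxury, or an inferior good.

inferior

%ΔQ = (168 − 134)/[(134+168)/2] = 34/151 ≈ 0.2252.
%ΔI = (55,917 − 67,000)/[(67,000+55,917)/2] = -11083/61458.5 ≈ -0.1803.
E_I = %ΔQ/%ΔI ≈ -1.249.
E_I < 0: inferior good.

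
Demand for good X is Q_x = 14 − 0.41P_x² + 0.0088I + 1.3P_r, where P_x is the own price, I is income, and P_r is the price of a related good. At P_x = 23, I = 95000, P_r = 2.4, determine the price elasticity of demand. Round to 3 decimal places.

-0.682

Q_x = 14 − 0.41(23)² + 0.0088(95000) + 1.3(2.4) = 14 − 216.89 + 836 + 3.12 = 636.23.
∂Q_x/∂P_x = −2·0.41·P_x = -18.86, so E_p = -18.86·(23/636.23) ≈ -0.682.
|E_p| < 1: demand is inelastic.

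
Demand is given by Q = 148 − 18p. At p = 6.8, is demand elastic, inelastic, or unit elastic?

At p = 6.8, Q = 25.6.
dQ/dp = −18.
Point elasticity E = (dQ/dp)·(p/Q) = -18 × 6.8/25.6 ≈ -4.781.
|E| ≈ 4.781 > 1, so demand is elastic.

elastic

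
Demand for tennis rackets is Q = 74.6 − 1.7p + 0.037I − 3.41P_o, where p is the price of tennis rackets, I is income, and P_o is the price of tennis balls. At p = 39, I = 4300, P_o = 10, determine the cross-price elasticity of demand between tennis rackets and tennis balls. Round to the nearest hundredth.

Q = 74.6 − 1.7(39) + 0.037(4300) − 3.41(10) = 74.6 − 66.3 + 159.1 − 34.1 = 133.3.
∂Q/∂P_o = −3.41, so E_xy = -3.41·(10/133.3) ≈ -0.26.
E_xy < 0: the goods are complements.

-0.26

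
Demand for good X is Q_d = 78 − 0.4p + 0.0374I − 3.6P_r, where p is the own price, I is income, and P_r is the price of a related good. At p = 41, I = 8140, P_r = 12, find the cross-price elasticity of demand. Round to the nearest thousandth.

-0.134

First evaluate Q_d: 78 − 0.4(41) + 0.0374(8140) − 3.6(12) = 78 − 16.4 + 304.436 − 43.2 = 322.836.
∂Q_d/∂P_r = −3.6, so E_xy = -3.6·(12/322.836) ≈ -0.134.
E_xy < 0: the goods are complements.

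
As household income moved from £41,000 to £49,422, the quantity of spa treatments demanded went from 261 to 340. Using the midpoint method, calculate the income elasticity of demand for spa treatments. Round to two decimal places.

%ΔQ = (340 − 261)/[(261+340)/2] = 79/300.5 ≈ 0.2629.
%ΔI = (49,422 − 41,000)/[(41,000+49,422)/2] = 8422/45211 ≈ 0.1863.
E_I = %ΔQ/%ΔI ≈ 1.41.
E_I > 1: normal good (luxury).

1.41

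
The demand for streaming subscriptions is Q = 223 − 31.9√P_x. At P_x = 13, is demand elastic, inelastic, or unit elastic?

At P_x = 13, Q = 107.9829.
dQ/dP_x = −31.9/(2√P_x) = −31.9/(2·3.6056).
Point elasticity E = (dQ/dP_x)·(P_x/Q) = -4.4237 × 13/107.9829 ≈ -0.533.
|E| ≈ 0.533 < 1, so demand is inelastic.

inelastic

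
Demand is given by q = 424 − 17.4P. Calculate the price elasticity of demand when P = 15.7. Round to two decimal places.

At P = 15.7, q = 150.82.
dq/dP = −17.4.
Point elasticity E = (dq/dP)·(P/q) = -17.4 × 15.7/150.82 ≈ -1.81.
|E| > 1, so demand is elastic at this price.

-1.81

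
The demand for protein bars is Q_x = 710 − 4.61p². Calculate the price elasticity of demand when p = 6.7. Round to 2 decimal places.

-0.82

At p = 6.7, Q_x = 503.0571.
dQ_x/dp = −2·4.61·p = −61.774.
Point elasticity E = (dQ_x/dp)·(p/Q_x) = -61.774 × 6.7/503.0571 ≈ -0.82.
|E| < 1, so demand is inelastic at this price.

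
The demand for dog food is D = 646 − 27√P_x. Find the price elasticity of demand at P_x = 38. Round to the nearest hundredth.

At P_x = 38, D = 479.5608.
dD/dP_x = −27/(2√P_x) = −27/(2·6.1644).
Point elasticity E = (dD/dP_x)·(P_x/D) = -2.19 × 38/479.5608 ≈ -0.17.
|E| < 1, so demand is inelastic at this price.

-0.17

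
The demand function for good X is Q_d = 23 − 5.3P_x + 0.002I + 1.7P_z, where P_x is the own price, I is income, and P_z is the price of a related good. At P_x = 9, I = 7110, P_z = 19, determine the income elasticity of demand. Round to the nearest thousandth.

0.652

Substituting, Q_d = 23 − 5.3(9) + 0.002(7110) + 1.7(19) = 23 − 47.7 + 14.22 + 32.3 = 21.82.
∂Q_d/∂I = +0.002, so E_I = 0.002·(7110/21.82) ≈ 0.652.
E_I ∈ (0,1): normal good (necessity).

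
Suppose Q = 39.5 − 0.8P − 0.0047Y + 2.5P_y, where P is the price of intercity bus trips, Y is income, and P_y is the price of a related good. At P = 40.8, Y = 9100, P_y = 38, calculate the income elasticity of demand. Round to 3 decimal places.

-0.724

Q = 39.5 − 0.8(40.8) − 0.0047(9100) + 2.5(38) = 39.5 − 32.64 − 42.77 + 95 = 59.09.
∂Q/∂Y = −0.0047, so E_I = -0.0047·(9100/59.09) ≈ -0.724.
E_I < 0: inferior good.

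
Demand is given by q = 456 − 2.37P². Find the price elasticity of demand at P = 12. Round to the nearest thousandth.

At P = 12, q = 114.72.
dq/dP = −2·2.37·P = −56.88.
Point elasticity E = (dq/dP)·(P/q) = -56.88 × 12/114.72 ≈ -5.950.
|E| > 1, so demand is elastic at this price.

-5.950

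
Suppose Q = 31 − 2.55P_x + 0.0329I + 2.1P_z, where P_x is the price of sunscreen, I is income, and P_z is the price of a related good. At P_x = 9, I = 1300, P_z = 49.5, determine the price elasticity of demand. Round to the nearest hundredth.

-0.15

First evaluate Q: 31 − 2.55(9) + 0.0329(1300) + 2.1(49.5) = 31 − 22.95 + 42.77 + 103.95 = 154.77.
∂Q/∂P_x = −2.55, so E_p = (−2.55)·(9/154.77) ≈ -0.15.
|E_p| < 1: demand is inelastic.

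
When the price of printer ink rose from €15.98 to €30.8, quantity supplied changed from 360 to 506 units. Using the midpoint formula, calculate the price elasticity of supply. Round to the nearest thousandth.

%ΔQ = (506 − 360)/[(360 + 506)/2] = 146/433 ≈ 0.3372.
%ΔP = (30.8 − 15.98)/[(15.98 + 30.8)/2] = 14.82/23.39 ≈ 0.6336.
Arc elasticity E = %ΔQ/%ΔP ≈ 0.3372/0.6336 ≈ 0.532.
|E| < 1: supply is inelastic over this range.

0.532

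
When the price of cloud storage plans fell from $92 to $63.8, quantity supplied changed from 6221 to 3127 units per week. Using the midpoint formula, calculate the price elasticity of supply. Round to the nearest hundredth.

1.83

%ΔQ = (3127 − 6221)/[(6221 + 3127)/2] = -3094/4674 ≈ -0.6620.
%Δp = (63.8 − 92)/[(92 + 63.8)/2] = -28.2/77.9 ≈ -0.3620.
Arc elasticity E = %ΔQ/%Δp ≈ -0.6620/-0.3620 ≈ 1.83.
|E| > 1: supply is elastic over this range.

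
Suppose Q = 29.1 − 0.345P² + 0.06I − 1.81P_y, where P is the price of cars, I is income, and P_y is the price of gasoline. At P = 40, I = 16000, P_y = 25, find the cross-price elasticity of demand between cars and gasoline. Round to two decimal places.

Substituting, Q = 29.1 − 0.345(40)² + 0.06(16000) − 1.81(25) = 29.1 − 552 + 960 − 45.25 = 391.85.
∂Q/∂P_y = −1.81, so E_xy = -1.81·(25/391.85) ≈ -0.12.
E_xy < 0: the goods are complements.

-0.12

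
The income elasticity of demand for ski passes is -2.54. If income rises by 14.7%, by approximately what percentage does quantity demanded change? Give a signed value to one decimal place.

-37.3

%ΔQ ≈ E × %ΔI = (-2.54) × (14.7%) ≈ -37.3%.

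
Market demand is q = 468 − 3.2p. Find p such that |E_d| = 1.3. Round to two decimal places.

Set −bp/(a − bp) = −1.3 ⇒ bp = 1.3(a − bp) ⇒ bp(1+1.3) = 1.3·a.
p = 1.3·468/(3.2·2.3) ≈ 82.66.

82.66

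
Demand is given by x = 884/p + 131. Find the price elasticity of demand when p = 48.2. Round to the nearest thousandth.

At p = 48.2, x = 149.3402.
dx/dp = −884/p² = −0.3805.
Point elasticity E = (dx/dp)·(p/x) = -0.3805 × 48.2/149.3402 ≈ -0.123.
|E| < 1, so demand is inelastic at this price.

-0.123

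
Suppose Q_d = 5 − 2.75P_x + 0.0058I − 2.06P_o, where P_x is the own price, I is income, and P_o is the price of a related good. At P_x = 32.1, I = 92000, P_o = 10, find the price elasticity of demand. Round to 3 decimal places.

First evaluate Q_d: 5 − 2.75(32.1) + 0.0058(92000) − 2.06(10) = 5 − 88.275 + 533.6 − 20.6 = 429.725.
∂Q_d/∂P_x = −2.75, so E_p = (−2.75)·(32.1/429.725) ≈ -0.205.
|E_p| < 1: demand is inelastic.

-0.205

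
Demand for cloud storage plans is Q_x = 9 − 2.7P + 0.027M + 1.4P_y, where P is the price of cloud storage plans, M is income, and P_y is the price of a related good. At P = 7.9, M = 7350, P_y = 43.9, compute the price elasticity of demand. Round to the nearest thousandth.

-0.086

Substituting, Q_x = 9 − 2.7(7.9) + 0.027(7350) + 1.4(43.9) = 9 − 21.33 + 198.45 + 61.46 = 247.58.
∂Q_x/∂P = −2.7, so E_p = (−2.7)·(7.9/247.58) ≈ -0.086.
|E_p| < 1: demand is inelastic.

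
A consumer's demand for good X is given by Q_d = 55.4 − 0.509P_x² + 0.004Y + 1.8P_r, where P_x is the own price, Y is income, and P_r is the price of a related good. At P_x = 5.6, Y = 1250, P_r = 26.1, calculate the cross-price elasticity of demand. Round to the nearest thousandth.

Evaluating quantity at (P_x, Y, P_r) gives Q_d = 55.4 − 0.509(5.6)² + 0.004(1250) + 1.8(26.1) = 55.4 − 15.9622 + 5 + 46.98 = 91.4178.
∂Q_d/∂P_r = +1.8, so E_xy = 1.8·(26.1/91.4178) ≈ 0.514.
E_xy > 0: the goods are substitutes.

0.514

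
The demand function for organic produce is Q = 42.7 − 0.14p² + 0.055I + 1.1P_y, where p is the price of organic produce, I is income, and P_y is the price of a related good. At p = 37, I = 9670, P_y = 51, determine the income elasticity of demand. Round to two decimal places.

Q = 42.7 − 0.14(37)² + 0.055(9670) + 1.1(51) = 42.7 − 191.66 + 531.85 + 56.1 = 438.99.
∂Q/∂I = +0.055, so E_I = 0.055·(9670/438.99) ≈ 1.21.
E_I > 1: normal good (luxury).

1.21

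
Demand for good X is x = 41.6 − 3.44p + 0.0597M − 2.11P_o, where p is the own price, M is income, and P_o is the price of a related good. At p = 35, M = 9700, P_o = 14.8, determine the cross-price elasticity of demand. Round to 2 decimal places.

-0.07

At the given point, x = 41.6 − 3.44(35) + 0.0597(9700) − 2.11(14.8) = 41.6 − 120.4 + 579.09 − 31.228 = 469.062.
∂x/∂P_o = −2.11, so E_xy = -2.11·(14.8/469.062) ≈ -0.07.
E_xy < 0: the goods are complements.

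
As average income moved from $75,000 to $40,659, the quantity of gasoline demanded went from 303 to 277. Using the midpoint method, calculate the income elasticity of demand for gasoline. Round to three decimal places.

%ΔQ = (277 − 303)/[(303+277)/2] = -26/290 ≈ -0.0897.
%ΔM = (40,659 − 75,000)/[(75,000+40,659)/2] = -34341/57829.5 ≈ -0.5938.
E_I = %ΔQ/%ΔM ≈ 0.151.
E_I ∈ (0,1): normal good (necessity).

0.151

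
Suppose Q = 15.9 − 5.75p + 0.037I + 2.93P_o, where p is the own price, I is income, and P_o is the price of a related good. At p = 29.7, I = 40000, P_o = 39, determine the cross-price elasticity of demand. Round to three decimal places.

Q = 15.9 − 5.75(29.7) + 0.037(40000) + 2.93(39) = 15.9 − 170.775 + 1480 + 114.27 = 1439.395.
∂Q/∂P_o = +2.93, so E_xy = 2.93·(39/1439.395) ≈ 0.079.
E_xy > 0: the goods are substitutes.

0.079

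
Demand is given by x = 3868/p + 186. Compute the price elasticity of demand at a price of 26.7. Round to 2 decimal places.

-0.44

At p = 26.7, x = 330.8689.
dx/dp = −3868/p² = −5.4258.
Point elasticity E = (dx/dp)·(p/x) = -5.4258 × 26.7/330.8689 ≈ -0.44.
|E| < 1, so demand is inelastic at this price.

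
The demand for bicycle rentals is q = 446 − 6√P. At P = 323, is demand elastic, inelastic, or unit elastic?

At P = 323, q = 338.1668.
dq/dP = −6/(2√P) = −6/(2·17.9722).
Point elasticity E = (dq/dP)·(P/q) = -0.1669 × 323/338.1668 ≈ -0.159.
|E| ≈ 0.159 < 1, so demand is inelastic.

inelastic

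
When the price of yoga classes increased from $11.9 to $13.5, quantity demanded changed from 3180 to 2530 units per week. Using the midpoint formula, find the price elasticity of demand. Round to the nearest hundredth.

-1.81

%ΔQ = (2530 − 3180)/[(3180 + 2530)/2] = -650/2855 ≈ -0.2277.
%Δp = (13.5 − 11.9)/[(11.9 + 13.5)/2] = 1.6/12.7 ≈ 0.1260.
Arc elasticity E = %ΔQ/%Δp ≈ -0.2277/0.1260 ≈ -1.81.
|E| > 1: demand is elastic over this range.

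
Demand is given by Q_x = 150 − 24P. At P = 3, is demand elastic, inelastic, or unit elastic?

At P = 3, Q_x = 78.
dQ_x/dP = −24.
Point elasticity E = (dQ_x/dP)·(P/Q_x) = -24 × 3/78 ≈ -0.923.
|E| ≈ 0.923 < 1, so demand is inelastic.

inelastic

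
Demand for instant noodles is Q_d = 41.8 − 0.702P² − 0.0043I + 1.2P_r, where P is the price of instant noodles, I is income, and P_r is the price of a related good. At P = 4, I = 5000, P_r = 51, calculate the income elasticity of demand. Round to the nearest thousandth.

-0.306

Q_d = 41.8 − 0.702(4)² − 0.0043(5000) + 1.2(51) = 41.8 − 11.232 − 21.5 + 61.2 = 70.268.
∂Q_d/∂I = −0.0043, so E_I = -0.0043·(5000/70.268) ≈ -0.306.
E_I < 0: inferior good.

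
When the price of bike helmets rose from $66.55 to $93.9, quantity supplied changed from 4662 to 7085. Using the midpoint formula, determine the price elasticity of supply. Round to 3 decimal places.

%ΔQ = (7085 − 4662)/[(4662 + 7085)/2] = 2423/5873.5 ≈ 0.4125.
%Δp = (93.9 − 66.55)/[(66.55 + 93.9)/2] = 27.35/80.225 ≈ 0.3409.
Arc elasticity E = %ΔQ/%Δp ≈ 0.4125/0.3409 ≈ 1.210.
|E| > 1: supply is elastic over this range.

1.210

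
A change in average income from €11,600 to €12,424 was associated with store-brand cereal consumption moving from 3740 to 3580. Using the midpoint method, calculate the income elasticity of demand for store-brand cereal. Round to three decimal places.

%ΔQ = (3580 − 3740)/[(3740+3580)/2] = -160/3660 ≈ -0.0437.
%ΔI = (12,424 − 11,600)/[(11,600+12,424)/2] = 824/12012 ≈ 0.0686.
E_I = %ΔQ/%ΔI ≈ -0.637.
E_I < 0: inferior good.

-0.637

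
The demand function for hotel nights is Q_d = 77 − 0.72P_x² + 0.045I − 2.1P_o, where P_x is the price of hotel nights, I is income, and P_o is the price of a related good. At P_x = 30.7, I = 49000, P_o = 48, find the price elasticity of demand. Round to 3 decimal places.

-0.903

First evaluate Q_d: 77 − 0.72(30.7)² + 0.045(49000) − 2.1(48) = 77 − 678.5928 + 2205 − 100.8 = 1502.6072.
∂Q_d/∂P_x = −2·0.72·P_x = -44.208, so E_p = -44.208·(30.7/1502.6072) ≈ -0.903.
|E_p| < 1: demand is inelastic.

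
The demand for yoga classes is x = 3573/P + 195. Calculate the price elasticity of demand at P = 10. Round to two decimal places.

At P = 10, x = 552.3.
dx/dP = −3573/P² = −35.73.
Point elasticity E = (dx/dP)·(P/x) = -35.73 × 10/552.3 ≈ -0.65.
|E| < 1, so demand is inelastic at this price.

-0.65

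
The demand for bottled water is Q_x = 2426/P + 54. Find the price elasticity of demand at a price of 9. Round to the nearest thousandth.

At P = 9, Q_x = 323.5556.
dQ_x/dP = −2426/P² = −29.9506.
Point elasticity E = (dQ_x/dP)·(P/Q_x) = -29.9506 × 9/323.5556 ≈ -0.833.
|E| < 1, so demand is inelastic at this price.

-0.833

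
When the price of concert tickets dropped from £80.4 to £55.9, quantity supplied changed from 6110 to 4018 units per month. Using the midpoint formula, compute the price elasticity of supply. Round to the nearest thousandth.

1.149

%ΔQ = (4018 − 6110)/[(6110 + 4018)/2] = -2092/5064 ≈ -0.4131.
%Δp = (55.9 − 80.4)/[(80.4 + 55.9)/2] = -24.5/68.15 ≈ -0.3595.
Arc elasticity E = %ΔQ/%Δp ≈ -0.4131/-0.3595 ≈ 1.149.
|E| > 1: supply is elastic over this range.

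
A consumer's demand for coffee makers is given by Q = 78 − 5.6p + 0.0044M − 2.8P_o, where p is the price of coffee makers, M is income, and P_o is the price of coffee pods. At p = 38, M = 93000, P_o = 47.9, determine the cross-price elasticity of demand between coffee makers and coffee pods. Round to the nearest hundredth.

-0.96

First evaluate Q: 78 − 5.6(38) + 0.0044(93000) − 2.8(47.9) = 78 − 212.8 + 409.2 − 134.12 = 140.28.
∂Q/∂P_o = −2.8, so E_xy = -2.8·(47.9/140.28) ≈ -0.96.
E_xy < 0: the goods are complements.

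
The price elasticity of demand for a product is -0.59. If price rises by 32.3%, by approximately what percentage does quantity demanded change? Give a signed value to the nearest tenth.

%ΔQ ≈ E × %ΔP = (-0.59) × (32.3%) ≈ -19.1%.

-19.1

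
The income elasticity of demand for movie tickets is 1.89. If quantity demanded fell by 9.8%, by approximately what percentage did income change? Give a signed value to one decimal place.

-5.2

%ΔQ ≈ E × %ΔI ⇒ %ΔI = %ΔQ / E = (-9.8%)/(1.89) ≈ -5.2%.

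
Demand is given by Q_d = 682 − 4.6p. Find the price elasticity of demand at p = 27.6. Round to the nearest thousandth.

At p = 27.6, Q_d = 555.04.
dQ_d/dp = −4.6.
Point elasticity E = (dQ_d/dp)·(p/Q_d) = -4.6 × 27.6/555.04 ≈ -0.229.
|E| < 1, so demand is inelastic at this price.

-0.229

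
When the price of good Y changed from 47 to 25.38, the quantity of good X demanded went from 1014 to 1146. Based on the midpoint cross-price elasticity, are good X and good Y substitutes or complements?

complements

%ΔQ_x = (1146 − 1014)/[(1014+1146)/2] = 132/1080 ≈ 0.1222.
%ΔP_y = (25.38 − 47)/[(47+25.38)/2] ≈ -0.5974.
E_xy = 0.1222/-0.5974 ≈ -0.205.
E_xy < 0, so the goods are complements.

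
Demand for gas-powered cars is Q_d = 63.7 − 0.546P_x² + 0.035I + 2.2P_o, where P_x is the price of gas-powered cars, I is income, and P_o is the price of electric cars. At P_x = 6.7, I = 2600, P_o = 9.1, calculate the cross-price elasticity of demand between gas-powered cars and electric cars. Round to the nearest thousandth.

Q_d = 63.7 − 0.546(6.7)² + 0.035(2600) + 2.2(9.1) = 63.7 − 24.5099 + 91 + 20.02 = 150.2101.
∂Q_d/∂P_o = +2.2, so E_xy = 2.2·(9.1/150.2101) ≈ 0.133.
E_xy > 0: the goods are substitutes.

0.133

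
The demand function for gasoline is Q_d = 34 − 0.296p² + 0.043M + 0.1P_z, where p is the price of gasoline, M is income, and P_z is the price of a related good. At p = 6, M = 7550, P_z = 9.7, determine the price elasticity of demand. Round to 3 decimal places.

Q_d = 34 − 0.296(6)² + 0.043(7550) + 0.1(9.7) = 34 − 10.656 + 324.65 + 0.97 = 348.964.
∂Q_d/∂p = −2·0.296·p = -3.552, so E_p = -3.552·(6/348.964) ≈ -0.061.
|E_p| < 1: demand is inelastic.

-0.061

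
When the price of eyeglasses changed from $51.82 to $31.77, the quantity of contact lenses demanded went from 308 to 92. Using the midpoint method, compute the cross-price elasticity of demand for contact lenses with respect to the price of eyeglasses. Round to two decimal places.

2.25

%ΔQ_x = (92 − 308)/[(308+92)/2] = -216/200 ≈ -1.0800.
%ΔP_y = (31.77 − 51.82)/[(51.82+31.77)/2] ≈ -0.4797.
E_xy = -1.0800/-0.4797 ≈ 2.25.
E_xy > 0, so contact lenses and eyeglasses are substitutes.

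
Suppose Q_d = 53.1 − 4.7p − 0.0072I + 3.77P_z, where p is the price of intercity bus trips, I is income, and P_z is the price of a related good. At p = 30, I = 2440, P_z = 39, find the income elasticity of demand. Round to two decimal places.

Q_d = 53.1 − 4.7(30) − 0.0072(2440) + 3.77(39) = 53.1 − 141 − 17.568 + 147.03 = 41.562.
∂Q_d/∂I = −0.0072, so E_I = -0.0072·(2440/41.562) ≈ -0.42.
E_I < 0: inferior good.

-0.42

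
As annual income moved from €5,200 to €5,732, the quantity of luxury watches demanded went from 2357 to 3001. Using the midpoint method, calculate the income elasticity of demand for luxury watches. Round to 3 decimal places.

2.470

%ΔQ = (3001 − 2357)/[(2357+3001)/2] = 644/2679 ≈ 0.2404.
%ΔI = (5,732 − 5,200)/[(5,200+5,732)/2] = 532/5466 ≈ 0.0973.
E_I = %ΔQ/%ΔI ≈ 2.470.
E_I > 1: normal good (luxury).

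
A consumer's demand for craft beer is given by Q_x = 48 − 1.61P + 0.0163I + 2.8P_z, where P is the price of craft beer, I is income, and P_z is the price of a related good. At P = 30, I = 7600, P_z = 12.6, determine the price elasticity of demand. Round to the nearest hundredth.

-0.30

Evaluating quantity at (P, I, P_z) gives Q_x = 48 − 1.61(30) + 0.0163(7600) + 2.8(12.6) = 48 − 48.3 + 123.88 + 35.28 = 158.86.
∂Q_x/∂P = −1.61, so E_p = (−1.61)·(30/158.86) ≈ -0.30.
|E_p| < 1: demand is inelastic.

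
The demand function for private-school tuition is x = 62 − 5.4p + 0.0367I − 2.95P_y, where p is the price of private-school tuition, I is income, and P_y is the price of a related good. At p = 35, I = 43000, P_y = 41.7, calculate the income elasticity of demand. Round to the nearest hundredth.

Substituting, x = 62 − 5.4(35) + 0.0367(43000) − 2.95(41.7) = 62 − 189 + 1578.1 − 123.015 = 1328.085.
∂x/∂I = +0.0367, so E_I = 0.0367·(43000/1328.085) ≈ 1.19.
E_I > 1: normal good (luxury).

1.19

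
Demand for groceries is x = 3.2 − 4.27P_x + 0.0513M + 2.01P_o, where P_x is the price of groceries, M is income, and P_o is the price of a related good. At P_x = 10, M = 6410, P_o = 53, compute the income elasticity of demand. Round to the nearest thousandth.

0.831

Substituting, x = 3.2 − 4.27(10) + 0.0513(6410) + 2.01(53) = 3.2 − 42.7 + 328.833 + 106.53 = 395.863.
∂x/∂M = +0.0513, so E_I = 0.0513·(6410/395.863) ≈ 0.831.
E_I ∈ (0,1): normal good (necessity).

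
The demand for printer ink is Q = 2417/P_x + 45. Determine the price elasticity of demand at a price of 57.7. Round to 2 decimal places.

-0.48

At P_x = 57.7, Q = 86.8891.
dQ/dP_x = −2417/P_x² = −0.726.
Point elasticity E = (dQ/dP_x)·(P_x/Q) = -0.726 × 57.7/86.8891 ≈ -0.48.
|E| < 1, so demand is inelastic at this price.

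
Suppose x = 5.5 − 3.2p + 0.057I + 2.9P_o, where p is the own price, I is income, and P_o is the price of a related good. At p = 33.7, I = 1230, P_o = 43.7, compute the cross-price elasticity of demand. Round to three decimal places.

At the given point, x = 5.5 − 3.2(33.7) + 0.057(1230) + 2.9(43.7) = 5.5 − 107.84 + 70.11 + 126.73 = 94.5.
∂x/∂P_o = +2.9, so E_xy = 2.9·(43.7/94.5) ≈ 1.341.
E_xy > 0: the goods are substitutes.

1.341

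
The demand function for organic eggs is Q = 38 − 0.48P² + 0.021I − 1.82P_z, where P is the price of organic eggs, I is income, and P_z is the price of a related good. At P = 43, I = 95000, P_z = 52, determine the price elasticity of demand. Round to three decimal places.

-1.689

First evaluate Q: 38 − 0.48(43)² + 0.021(95000) − 1.82(52) = 38 − 887.52 + 1995 − 94.64 = 1050.84.
∂Q/∂P = −2·0.48·P = -41.28, so E_p = -41.28·(43/1050.84) ≈ -1.689.
|E_p| > 1: demand is elastic.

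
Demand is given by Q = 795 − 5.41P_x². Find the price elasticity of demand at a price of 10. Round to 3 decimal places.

At P_x = 10, Q = 254.
dQ/dP_x = −2·5.41·P_x = −108.2.
Point elasticity E = (dQ/dP_x)·(P_x/Q) = -108.2 × 10/254 ≈ -4.260.
|E| > 1, so demand is elastic at this price.

-4.260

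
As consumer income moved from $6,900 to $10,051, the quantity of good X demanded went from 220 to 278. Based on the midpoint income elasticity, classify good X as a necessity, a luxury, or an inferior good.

necessity

%ΔQ = (278 − 220)/[(220+278)/2] = 58/249 ≈ 0.2329.
%ΔY = (10,051 − 6,900)/[(6,900+10,051)/2] = 3151/8475.5 ≈ 0.3718.
E_I = %ΔQ/%ΔY ≈ 0.627.
E_I ∈ (0,1): normal good (necessity).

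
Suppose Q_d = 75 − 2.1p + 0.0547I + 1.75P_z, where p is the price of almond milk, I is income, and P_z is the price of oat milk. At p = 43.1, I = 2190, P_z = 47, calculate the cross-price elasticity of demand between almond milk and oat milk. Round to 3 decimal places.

At the given point, Q_d = 75 − 2.1(43.1) + 0.0547(2190) + 1.75(47) = 75 − 90.51 + 119.793 + 82.25 = 186.533.
∂Q_d/∂P_z = +1.75, so E_xy = 1.75·(47/186.533) ≈ 0.441.
E_xy > 0: the goods are substitutes.

0.441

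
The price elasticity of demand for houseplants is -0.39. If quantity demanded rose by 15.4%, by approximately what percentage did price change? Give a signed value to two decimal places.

%ΔQ ≈ E × %ΔP ⇒ %ΔP = %ΔQ / E = (15.4%)/(-0.39) ≈ -39.49%.

-39.49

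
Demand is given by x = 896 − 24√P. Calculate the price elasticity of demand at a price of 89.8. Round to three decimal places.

-0.170

At P = 89.8, x = 668.5691.
dx/dP = −24/(2√P) = −24/(2·9.4763).
Point elasticity E = (dx/dP)·(P/x) = -1.2663 × 89.8/668.5691 ≈ -0.170.
|E| < 1, so demand is inelastic at this price.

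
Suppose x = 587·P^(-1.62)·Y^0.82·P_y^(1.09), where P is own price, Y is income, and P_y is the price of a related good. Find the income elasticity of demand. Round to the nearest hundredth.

For a Cobb–Douglas (constant-elasticity) form x = A·Y^α·…, the elasticity with respect to Y equals the exponent α at every point.
Here the exponent on Y is 0.82, so the income elasticity of demand is 0.82.

0.82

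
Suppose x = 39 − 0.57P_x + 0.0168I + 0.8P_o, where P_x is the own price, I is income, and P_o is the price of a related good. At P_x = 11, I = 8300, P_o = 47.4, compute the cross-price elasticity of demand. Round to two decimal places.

Evaluating quantity at (P_x, I, P_o) gives x = 39 − 0.57(11) + 0.0168(8300) + 0.8(47.4) = 39 − 6.27 + 139.44 + 37.92 = 210.09.
∂x/∂P_o = +0.8, so E_xy = 0.8·(47.4/210.09) ≈ 0.18.
E_xy > 0: the goods are substitutes.

0.18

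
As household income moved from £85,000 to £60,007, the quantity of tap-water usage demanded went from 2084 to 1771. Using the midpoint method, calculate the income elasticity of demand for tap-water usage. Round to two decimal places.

0.47

%ΔQ = (1771 − 2084)/[(2084+1771)/2] = -313/1927.5 ≈ -0.1624.
%ΔI = (60,007 − 85,000)/[(85,000+60,007)/2] = -24993/72503.5 ≈ -0.3447.
E_I = %ΔQ/%ΔI ≈ 0.47.
E_I ∈ (0,1): normal good (necessity).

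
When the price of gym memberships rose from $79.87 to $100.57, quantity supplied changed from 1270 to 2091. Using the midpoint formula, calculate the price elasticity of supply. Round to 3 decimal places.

2.129

%Δq = (2091 − 1270)/[(1270 + 2091)/2] = 821/1680.5 ≈ 0.4885.
%Δp = (100.57 − 79.87)/[(79.87 + 100.57)/2] = 20.7/90.22 ≈ 0.2294.
Arc elasticity E = %Δq/%Δp ≈ 0.4885/0.2294 ≈ 2.129.
|E| > 1: supply is elastic over this range.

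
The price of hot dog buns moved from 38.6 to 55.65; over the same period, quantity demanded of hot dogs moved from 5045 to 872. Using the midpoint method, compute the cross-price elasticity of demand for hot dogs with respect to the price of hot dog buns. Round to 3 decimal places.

-3.899

%ΔQ_x = (872 − 5045)/[(5045+872)/2] = -4173/2958.5 ≈ -1.4105.
%ΔP_y = (55.65 − 38.6)/[(38.6+55.65)/2] ≈ 0.3618.
E_xy = -1.4105/0.3618 ≈ -3.899.
E_xy < 0, so hot dogs and hot dog buns are complements.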